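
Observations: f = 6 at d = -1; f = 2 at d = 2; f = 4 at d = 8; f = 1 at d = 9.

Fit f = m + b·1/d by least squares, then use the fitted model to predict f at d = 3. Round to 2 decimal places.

The normal equations are: 4·m + (-19/72)·b = 13;  (-19/72)·m + (6625/5184)·b = -79/18.
det = 4·(6625/5184) − (-19/72)² = 8713/1728.
m = (13·(6625/5184) − (-19/72)·(-79/18))/(8713/1728) = 26707/8713; b = (4·(-79/18) − (-19/72)·13)/(8713/1728) = -24408/8713.
At d = 3: f̂ = (26707/8713)·(1) + (-24408/8713)·(1/3) = 18571/8713.

f̂ = 2.13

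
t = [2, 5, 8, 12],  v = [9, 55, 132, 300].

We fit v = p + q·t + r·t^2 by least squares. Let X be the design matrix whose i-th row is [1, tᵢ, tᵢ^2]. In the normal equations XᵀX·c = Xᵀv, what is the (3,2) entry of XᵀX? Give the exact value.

2373

Row 3 ↔ basis t^2, column 2 ↔ basis t, so (XᵀX)_{3,2} = Σᵢ (t^2)·(t) = (4)·(2) + (25)·(5) + (64)·(8) + (144)·(12) = 2373.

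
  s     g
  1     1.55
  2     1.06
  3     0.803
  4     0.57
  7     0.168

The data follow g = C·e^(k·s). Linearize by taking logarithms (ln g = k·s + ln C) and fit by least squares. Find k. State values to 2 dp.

Let Y = ln g. Fitting Y = k·s + ln C by least squares:
XᵀX = [[79.0000, 17.0000]; [17.0000, 5]], rhs = [-14.8384, -2.0688]ᵀ  (here Σs = 17.0000, Σ(s)² = 79.0000, Σln g = -2.0688, Σs·ln g = -14.8384).
Δ = 79.0000·5 − (17.0000)² = 106.0000; k = (-14.8384·5 − 17.0000·-2.0688)/106.0000 = -0.36814, ln C = (79.0000·-2.0688 − 17.0000·-14.8384)/106.0000 = 0.83792.

k = -0.37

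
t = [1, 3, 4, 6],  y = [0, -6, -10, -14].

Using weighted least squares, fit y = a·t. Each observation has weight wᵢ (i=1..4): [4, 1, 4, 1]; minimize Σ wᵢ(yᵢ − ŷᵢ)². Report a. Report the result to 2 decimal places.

Forming AᵀWA = [[113]] and AᵀWy = [-262]ᵀ gives AᵀWA·[a]ᵀ = AᵀWy.
a = (-262)/113 = -2.31858.

a = -2.32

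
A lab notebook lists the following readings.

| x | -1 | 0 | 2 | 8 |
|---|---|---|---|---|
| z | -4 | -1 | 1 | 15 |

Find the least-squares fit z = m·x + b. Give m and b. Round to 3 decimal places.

Compute the Gram sums: Σx·x = 69, Σx = 9, Σ1 = 4.
Right-hand side: Σx·z = 126, Σz = 11.
MᵀM·[m, b]ᵀ = Mᵀz becomes [[69, 9]; [9, 4]]·[m, b]ᵀ = [126, 11]ᵀ.
Δ = 69·4 − 9² = 195.
m = (126·4 − 9·11)/195 = 27/13; b = (69·11 − 9·126)/195 = -25/13.

m = 2.077, b = -1.923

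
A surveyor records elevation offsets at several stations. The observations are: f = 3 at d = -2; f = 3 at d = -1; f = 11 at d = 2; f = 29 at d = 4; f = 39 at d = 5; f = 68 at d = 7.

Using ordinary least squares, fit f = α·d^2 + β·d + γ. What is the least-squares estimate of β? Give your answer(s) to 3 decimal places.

β = 2.101

Entries of MᵀM: Σd^2·d^2 = 3315, Σd^2·d = 531, Σd^2 = 99, Σd·d = 99, Σd = 15, Σ1 = 6.
And Σd^2·f = 4830, Σd·f = 800, Σf = 153.
Normal equations: [[3315, 531, 99]; [531, 99, 15]; [99, 15, 6]]·[α, β, γ]ᵀ = [4830, 800, 153]ᵀ.
Row-reducing yields α = 2603/2560, β = 16139/7680, γ = 6661/1920.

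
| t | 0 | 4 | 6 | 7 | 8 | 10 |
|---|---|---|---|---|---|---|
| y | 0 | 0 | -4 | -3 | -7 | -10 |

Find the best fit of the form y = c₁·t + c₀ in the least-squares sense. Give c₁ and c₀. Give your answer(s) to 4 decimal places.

c₁ = -1.0027, c₀ = 1.8493

The normal equations are: 265·c₁ + 35·c₀ = -201;  35·c₁ + 6·c₀ = -24.
det = 265·6 − 35² = 365.
c₁ = ((-201)·6 − 35·(-24))/365 = -366/365; c₀ = (265·(-24) − 35·(-201))/365 = 135/73.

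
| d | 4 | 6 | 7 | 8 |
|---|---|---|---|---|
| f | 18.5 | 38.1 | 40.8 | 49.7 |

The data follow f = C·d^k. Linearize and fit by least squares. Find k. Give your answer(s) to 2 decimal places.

k = 1.42

Let Y = ln f. Fitting Y = k·ln d + ln C by least squares:
Over the data: Σln d = 7.2034, Σ(ln d)² = 13.2429, Σln f = 14.1727, Σln d·ln f = 25.9063.
Normal system: [[13.2429, 7.2034]; [7.2034, 4]]·[k, ln C]ᵀ = [25.9063, 14.1727]ᵀ.
Δ = 13.2429·4 − (7.2034)² = 1.0824; k = (25.9063·4 − 7.2034·14.1727)/1.0824 = 1.41715, ln C = (13.2429·14.1727 − 7.2034·25.9063)/1.0824 = 0.99110.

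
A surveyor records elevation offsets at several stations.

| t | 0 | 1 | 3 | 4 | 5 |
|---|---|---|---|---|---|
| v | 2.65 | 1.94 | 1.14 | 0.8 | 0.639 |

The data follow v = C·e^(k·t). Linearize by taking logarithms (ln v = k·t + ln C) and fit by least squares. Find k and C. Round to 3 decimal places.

Taking logs, ln v = k·t + ln C, so regress ln v on t.
Σt = 13.0000, Σ(t)² = 51.0000, Σln v = 1.0973, Σt·ln v = -2.0761.
Normal system: [[51.0000, 13.0000]; [13.0000, 5]]·[k, ln C]ᵀ = [-2.0761, 1.0973]ᵀ.
Slope k = (n·Σt·ln v − Σt·Σln v)/(n·Σ(t)² − (Σt)²) = (5·-2.0761 − 13.0000·1.0973)/86.0000 = -0.28657; ln C = (Σln v − k·Σt)/n = 0.96454, so C = exp(0.96454) = 2.62357.

k = -0.287, C = 2.624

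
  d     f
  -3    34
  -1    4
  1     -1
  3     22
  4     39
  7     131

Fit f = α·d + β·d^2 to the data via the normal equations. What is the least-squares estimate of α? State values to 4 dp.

Compute the Gram sums: Σd·d = 85, Σd·d^2 = 407, Σd^2·d^2 = 2821.
And Σd·f = 1032, Σd^2·f = 7550.
Determinant 85·2821 − 407² = 74136.
α = (1032·2821 − 407·7550)/74136 = -80789/37068; β = (85·7550 − 407·1032)/74136 = 110863/37068.

α = -2.1795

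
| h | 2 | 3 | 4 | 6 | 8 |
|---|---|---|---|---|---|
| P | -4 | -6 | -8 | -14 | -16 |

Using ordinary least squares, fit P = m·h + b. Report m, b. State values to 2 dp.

Compute the Gram sums: Σh·h = 129, Σh = 23, Σ1 = 5.
And Σh·P = -270, ΣP = -48.
So MᵀM·[m, b]ᵀ = MᵀP: [[129, 23]; [23, 5]]·[m, b]ᵀ = [-270, -48]ᵀ.
det = 129·5 − 23² = 116.
m = ((-270)·5 − 23·(-48))/116 = -123/58; b = (129·(-48) − 23·(-270))/116 = 9/58.

m = -2.12, b = 0.16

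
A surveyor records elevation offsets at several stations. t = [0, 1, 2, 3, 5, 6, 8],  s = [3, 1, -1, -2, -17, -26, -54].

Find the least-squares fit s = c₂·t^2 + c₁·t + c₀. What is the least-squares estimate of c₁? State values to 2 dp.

From the data, Σt^2·t^2 = 6115, Σt^2·t = 889, Σt^2 = 139, Σt·t = 139, Σt = 25, Σ1 = 7.
For Aᵀs: Σt^2·s = -4838, Σt·s = -680, Σs = -96.
So AᵀA·[c₂, c₁, c₀]ᵀ = Aᵀs: [[6115, 889, 139]; [889, 139, 25]; [139, 25, 7]]·[c₂, c₁, c₀]ᵀ = [-4838, -680, -96]ᵀ.
Inverting the 3×3 Gram matrix, [c₂, c₁, c₀]ᵀ = [-3907/3696, 1929/1232, 283/168]ᵀ.

c₁ = 1.57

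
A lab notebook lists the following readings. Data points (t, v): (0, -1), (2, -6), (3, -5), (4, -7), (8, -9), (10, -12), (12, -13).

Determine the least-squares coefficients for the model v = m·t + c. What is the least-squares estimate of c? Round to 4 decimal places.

Setting ∂/∂m … = 0 gives: 337·m + 39·c = -403;  39·m + 7·c = -53.
Δ = 337·7 − 39² = 838.
m = ((-403)·7 − 39·(-53))/838 = -377/419; c = (337·(-53) − 39·(-403))/838 = -1072/419.

c = -2.5585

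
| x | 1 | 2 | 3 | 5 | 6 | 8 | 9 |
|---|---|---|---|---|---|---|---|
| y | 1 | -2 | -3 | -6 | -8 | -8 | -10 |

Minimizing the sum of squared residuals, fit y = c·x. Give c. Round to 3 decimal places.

MᵀM·[c]ᵀ = Mᵀy reads: 220·c = -244.
c = (-244)/220 = -1.10909.

c = -1.109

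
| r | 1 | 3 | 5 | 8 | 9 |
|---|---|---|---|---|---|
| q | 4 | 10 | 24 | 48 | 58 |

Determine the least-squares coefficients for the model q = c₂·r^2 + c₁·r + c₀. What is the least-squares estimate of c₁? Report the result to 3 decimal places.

The normal equations are: 11364·c₂ + 1394·c₁ + 180·c₀ = 8464;  1394·c₂ + 180·c₁ + 26·c₀ = 1060;  180·c₂ + 26·c₁ + 5·c₀ = 144.
(Σr^2·r^2 = 11364, Σr^2·r = 1394, Σr^2 = 180, Σr·r = 180, Σr = 26, Σ1 = 5, Σr^2·q = 8464, Σr·q = 1060, Σq = 144.)
Solving the 3×3 system (Gaussian elimination) gives c₂ = 5518/11299, c₁ = 22076/11299, c₀ = 11968/11299.

c₁ = 1.954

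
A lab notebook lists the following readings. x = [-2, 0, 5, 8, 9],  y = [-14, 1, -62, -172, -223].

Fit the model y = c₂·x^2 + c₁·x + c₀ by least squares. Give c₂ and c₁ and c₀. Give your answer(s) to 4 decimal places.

From the data, Σx^2·x^2 = 11298, Σx^2·x = 1358, Σx^2 = 174, Σx·x = 174, Σx = 20, Σ1 = 5.
Right-hand side: Σx^2·y = -30677, Σx·y = -3665, Σy = -470.
Normal equations: [[11298, 1358, 174]; [1358, 174, 20]; [174, 20, 5]]·[c₂, c₁, c₀]ᵀ = [-30677, -3665, -470]ᵀ.
Solving the 3×3 system (Gaussian elimination) gives c₂ = -102815/34112, c₁ = 76315/34112, c₀ = 807/416.

c₂ = -3.0140, c₁ = 2.2372, c₀ = 1.9399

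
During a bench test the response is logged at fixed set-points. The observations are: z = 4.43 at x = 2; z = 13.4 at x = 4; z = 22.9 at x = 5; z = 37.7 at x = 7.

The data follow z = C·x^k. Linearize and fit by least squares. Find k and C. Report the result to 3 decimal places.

Taking logs, ln z = k·ln x + ln C, so regress ln z on ln x.
Σln x = 5.6348, Σ(ln x)² = 8.7791, Σln z = 10.8445, Σln x·ln z = 16.7318.
Equations: 8.7791·k + 5.6348·ln C = 16.7318;  5.6348·k + 4·ln C = 10.8445.
Slope k = (n·Σln x·ln z − Σln x·Σln z)/(n·Σ(ln x)² − (Σln x)²) = (4·16.7318 − 5.6348·10.8445)/3.3656 = 1.72958; ln C = (Σln z − k·Σln x)/n = 0.27466, so C = exp(0.27466) = 1.31609.

k = 1.730, C = 1.316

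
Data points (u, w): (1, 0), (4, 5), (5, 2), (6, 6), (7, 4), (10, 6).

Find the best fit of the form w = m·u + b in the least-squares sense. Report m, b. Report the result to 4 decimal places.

The normal system XᵀX·[m, b]ᵀ = Xᵀw is [[227, 33]; [33, 6]]·[m, b]ᵀ = [154, 23]ᵀ.
Determinant 227·6 − 33² = 273.
m = (154·6 − 33·23)/273 = 55/91; b = (227·23 − 33·154)/273 = 139/273.

m = 0.6044, b = 0.5092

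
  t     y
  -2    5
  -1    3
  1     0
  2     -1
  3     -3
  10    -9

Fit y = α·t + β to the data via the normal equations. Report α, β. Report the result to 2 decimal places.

Normal-equation sums: Σt·t = 119, Σt = 13, Σ1 = 6.
For Xᵀy: Σt·y = -114, Σy = -5.
XᵀX·[α, β]ᵀ = Xᵀy becomes [[119, 13]; [13, 6]]·[α, β]ᵀ = [-114, -5]ᵀ.
det = 119·6 − 13² = 545.
α = ((-114)·6 − 13·(-5))/545 = -619/545; β = (119·(-5) − 13·(-114))/545 = 887/545.

α = -1.14, β = 1.63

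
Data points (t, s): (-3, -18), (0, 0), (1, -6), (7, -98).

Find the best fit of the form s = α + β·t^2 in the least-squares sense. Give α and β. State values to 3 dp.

Entries of AᵀA: Σ1 = 4, Σt^2 = 59, Σt^2·t^2 = 2483.
For Aᵀs: Σs = -122, Σt^2·s = -4970.
Determinant 4·2483 − 59² = 6451.
α = ((-122)·2483 − 59·(-4970))/6451 = -9696/6451; β = (4·(-4970) − 59·(-122))/6451 = -12682/6451.

α = -1.503, β = -1.966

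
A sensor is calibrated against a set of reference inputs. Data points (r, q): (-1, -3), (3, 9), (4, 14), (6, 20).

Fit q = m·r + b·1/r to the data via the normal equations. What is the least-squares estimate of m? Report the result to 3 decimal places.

m = 3.354

Compute the Gram sums: Σr·r = 62, Σr·1/r = 4, Σ1/r·1/r = 173/144.
Right-hand side: Σr·q = 206, Σ1/r·q = 77/6.
AᵀA·[m, b]ᵀ = Aᵀq becomes [[62, 4]; [4, 173/144]]·[m, b]ᵀ = [206, 77/6]ᵀ.
Determinant 62·(173/144) − 4² = 4211/72.
m = (206·(173/144) − 4·(77/6))/(4211/72) = 14123/4211; b = (62·(77/6) − 4·206)/(4211/72) = -2040/4211.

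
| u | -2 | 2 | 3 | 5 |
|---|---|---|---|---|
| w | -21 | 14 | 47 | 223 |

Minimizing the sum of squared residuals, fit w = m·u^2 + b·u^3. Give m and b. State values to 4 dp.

Entries of XᵀX: Σu^2·u^2 = 738, Σu^2·u^3 = 3368, Σu^3·u^3 = 16482.
Right-hand side: Σu^2·w = 5970, Σu^3·w = 29424.
XᵀX·[m, b]ᵀ = Xᵀw becomes [[738, 3368]; [3368, 16482]]·[m, b]ᵀ = [5970, 29424]ᵀ.
Eliminating b: 16482·(row 1) − 3368·(row 2) gives 820292·m = 16482·5970 − 3368·29424 = -702492, so m = -175623/205073.
Then b = (29424 − 3368·(-175623/205073))/16482 = 401988/205073.

m = -0.8564, b = 1.9602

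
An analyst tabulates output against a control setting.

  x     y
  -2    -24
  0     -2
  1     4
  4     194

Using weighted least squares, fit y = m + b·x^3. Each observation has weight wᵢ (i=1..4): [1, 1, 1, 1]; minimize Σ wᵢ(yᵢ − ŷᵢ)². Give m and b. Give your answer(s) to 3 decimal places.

Setting ∂/∂m … = 0 gives: 4·m + 57·b = 172;  57·m + 4161·b = 12612.
(Σwᵢ·1 = 4, Σwᵢ·x^3 = 57, Σwᵢ·x^3·x^3 = 4161, Σwᵢ·y = 172, Σwᵢ·x^3·y = 12612.)
det = 4·4161 − 57² = 13395.
m = (172·4161 − 57·12612)/13395 = -56/235; b = (4·12612 − 57·172)/13395 = 13548/4465.

m = -0.238, b = 3.034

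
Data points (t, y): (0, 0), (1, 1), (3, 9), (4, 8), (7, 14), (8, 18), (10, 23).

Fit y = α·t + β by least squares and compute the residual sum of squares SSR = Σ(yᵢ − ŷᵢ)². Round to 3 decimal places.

Sums needed: Σt·t = 239, Σt = 33, Σ1 = 7.
And Σt·y = 532, Σy = 73.
MᵀM·[α, β]ᵀ = Mᵀy becomes [[239, 33]; [33, 7]]·[α, β]ᵀ = [532, 73]ᵀ.
Eliminating β: 7·(row 1) − 33·(row 2) gives 584·α = 7·532 − 33·73 = 1315, so α = 1315/584.
Then β = (73 − 33·(1315/584))/7 = -109/584.
Residuals: 109/584, -311/292, 355/146, -479/584, -115/73, 101/584, 391/584; SSR = 6257/584.

SSR = 10.714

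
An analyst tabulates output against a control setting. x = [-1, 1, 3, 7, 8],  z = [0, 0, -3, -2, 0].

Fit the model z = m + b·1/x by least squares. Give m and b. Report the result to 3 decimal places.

m = -0.960, b = -0.330

Compute the Gram sums: Σ1 = 5, Σ1/x = 101/168, Σ1/x·1/x = 60601/28224.
Moment sums: Σz = -5, Σ1/x·z = -9/7.
Normal equations: [[5, 101/168]; [101/168, 60601/28224]]·[m, b]ᵀ = [-5, -9/7]ᵀ.
Determinant 5·(60601/28224) − (101/168)² = 73201/7056.
m = ((-5)·(60601/28224) − (101/168)·(-9/7))/(73201/7056) = -281189/292804; b = (5·(-9/7) − (101/168)·(-5))/(73201/7056) = -24150/73201.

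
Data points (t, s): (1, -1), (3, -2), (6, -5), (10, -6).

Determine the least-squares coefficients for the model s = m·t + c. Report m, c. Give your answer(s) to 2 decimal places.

With design matrix X, XᵀX = [[146, 20]; [20, 4]] and Xᵀs = [-97, -14]ᵀ.
Determinant 146·4 − 20² = 184.
m = ((-97)·4 − 20·(-14))/184 = -27/46; c = (146·(-14) − 20·(-97))/184 = -13/23.

m = -0.59, c = -0.57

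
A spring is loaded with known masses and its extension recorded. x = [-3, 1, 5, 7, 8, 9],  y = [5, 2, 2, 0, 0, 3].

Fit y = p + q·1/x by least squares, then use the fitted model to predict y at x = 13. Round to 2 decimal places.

Forming AᵀA = [[6, 3139/2520]; [3139/2520, 7617241/6350400]] and Aᵀy = [12, 16/15]ᵀ gives AᵀA·[p, q]ᵀ = Aᵀy.
Eliminating q: (7617241/6350400)·(row 1) − (3139/2520)·(row 2) gives (1434005/254016)·p = (7617241/6350400)·12 − (3139/2520)·(16/15) = 1382821/105840, so p = 16593852/7170025.
Then q = ((16/15) − (3139/2520)·(16593852/7170025))/(7617241/6350400) = -2171232/1434005.
At x = 13: ŷ = (16593852/7170025)·(1) + (-2171232/1434005)·(1/13) = 204863916/93210325.

ŷ = 2.20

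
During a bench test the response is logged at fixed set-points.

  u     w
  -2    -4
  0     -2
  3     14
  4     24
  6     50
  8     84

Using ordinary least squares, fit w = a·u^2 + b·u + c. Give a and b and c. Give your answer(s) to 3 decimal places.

a = 1.031, b = 2.574, c = -2.661

The normal equations are: 5745·a + 811·b + 129·c = 7670;  811·a + 129·b + 19·c = 1118;  129·a + 19·b + 6·c = 166.
Row-reducing yields a = 1343/1302, b = 1117/434, c = -1732/651.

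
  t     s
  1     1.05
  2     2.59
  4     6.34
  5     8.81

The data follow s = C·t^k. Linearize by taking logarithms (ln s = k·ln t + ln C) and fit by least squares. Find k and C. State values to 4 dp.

k = 1.3136, C = 1.0454

Taking logs, ln s = k·ln t + ln C, so regress ln s on ln t.
Σln t = 3.6889, Σ(ln t)² = 4.9926, Σln s = 5.0232, Σln t·ln s = 6.7219.
Equations: 4.9926·k + 3.6889·ln C = 6.7219;  3.6889·k + 4·ln C = 5.0232.
Slope k = (n·Σln t·ln s − Σln t·Σln s)/(n·Σ(ln t)² − (Σln t)²) = (4·6.7219 − 3.6889·5.0232)/6.3624 = 1.31360; ln C = (Σln s − k·Σln t)/n = 0.04438, so C = exp(0.04438) = 1.04538.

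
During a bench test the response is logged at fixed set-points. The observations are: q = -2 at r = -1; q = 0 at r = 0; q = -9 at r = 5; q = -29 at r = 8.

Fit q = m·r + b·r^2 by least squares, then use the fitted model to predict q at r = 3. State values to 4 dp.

q̂ = -1.6801

XᵀX·[m, b]ᵀ = Xᵀq reads: 90·m + 636·b = -275;  636·m + 4722·b = -2083.
(Σr·r = 90, Σr·r^2 = 636, Σr^2·r^2 = 4722, Σr·q = -275, Σr^2·q = -2083.)
det = 90·4722 − 636² = 20484.
m = ((-275)·4722 − 636·(-2083))/20484 = 4373/3414; b = (90·(-2083) − 636·(-275))/20484 = -2095/3414.
At r = 3: q̂ = (4373/3414)·(3) + (-2095/3414)·(9) = -956/569.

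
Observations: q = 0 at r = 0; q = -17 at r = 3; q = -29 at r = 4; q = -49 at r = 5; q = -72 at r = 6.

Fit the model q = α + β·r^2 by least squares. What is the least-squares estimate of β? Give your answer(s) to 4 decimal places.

β = -2.0051

Forming XᵀX = [[5, 86]; [86, 2258]] and Xᵀq = [-167, -4434]ᵀ gives XᵀX·[α, β]ᵀ = Xᵀq.
Eliminating β: 2258·(row 1) − 86·(row 2) gives 3894·α = 2258·(-167) − 86·(-4434) = 4238, so α = 2119/1947.
Then β = ((-4434) − 86·(2119/1947))/2258 = -3904/1947.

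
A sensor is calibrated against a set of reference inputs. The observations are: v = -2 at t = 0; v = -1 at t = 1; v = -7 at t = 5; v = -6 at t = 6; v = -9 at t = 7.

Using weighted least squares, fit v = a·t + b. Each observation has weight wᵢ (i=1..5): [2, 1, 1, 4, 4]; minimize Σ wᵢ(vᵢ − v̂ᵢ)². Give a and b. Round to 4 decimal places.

Compute the Gram sums: Σwᵢ·t·t = 366, Σwᵢ·t = 58, Σwᵢ·1 = 12.
For AᵀWv: Σwᵢ·t·v = -432, Σwᵢ·v = -72.
AᵀWA·[a, b]ᵀ = AᵀWv becomes [[366, 58]; [58, 12]]·[a, b]ᵀ = [-432, -72]ᵀ.
det = 366·12 − 58² = 1028.
a = ((-432)·12 − 58·(-72))/1028 = -252/257; b = (366·(-72) − 58·(-432))/1028 = -324/257.

a = -0.9805, b = -1.2607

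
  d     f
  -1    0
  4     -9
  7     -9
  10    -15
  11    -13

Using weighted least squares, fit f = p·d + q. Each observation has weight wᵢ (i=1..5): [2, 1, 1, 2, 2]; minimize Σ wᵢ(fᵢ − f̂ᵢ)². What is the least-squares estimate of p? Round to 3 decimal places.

p = -1.160

Normal-equation sums: Σwᵢ·d·d = 509, Σwᵢ·d = 51, Σwᵢ·1 = 8.
And Σwᵢ·d·f = -685, Σwᵢ·f = -74.
So AᵀWA·[p, q]ᵀ = AᵀWf: [[509, 51]; [51, 8]]·[p, q]ᵀ = [-685, -74]ᵀ.
Eliminating q: 8·(row 1) − 51·(row 2) gives 1471·p = 8·(-685) − 51·(-74) = -1706, so p = -1706/1471.
Then q = ((-74) − 51·(-1706/1471))/8 = -2731/1471.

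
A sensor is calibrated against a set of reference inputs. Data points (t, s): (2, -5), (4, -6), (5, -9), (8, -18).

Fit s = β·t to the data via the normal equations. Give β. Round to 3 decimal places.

β = -2.046

The normal system AᵀA·[β]ᵀ = Aᵀs is [[109]]·[β]ᵀ = [-223]ᵀ.
Hence β = -223 / 109 ≈ -2.04587.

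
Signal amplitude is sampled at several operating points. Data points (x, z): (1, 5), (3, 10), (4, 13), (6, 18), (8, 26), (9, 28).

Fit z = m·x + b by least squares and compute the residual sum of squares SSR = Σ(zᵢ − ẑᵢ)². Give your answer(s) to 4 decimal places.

Sums needed: Σx·x = 207, Σx = 31, Σ1 = 6.
And Σx·z = 655, Σz = 100.
Normal equations: [[207, 31]; [31, 6]]·[m, b]ᵀ = [655, 100]ᵀ.
Eliminating b: 6·(row 1) − 31·(row 2) gives 281·m = 6·655 − 31·100 = 830, so m = 830/281.
Then b = (100 − 31·(830/281))/6 = 395/281.
Residuals: 180/281, -75/281, -62/281, -317/281, 271/281, 3/281; SSR = 768/281.

SSR = 2.7331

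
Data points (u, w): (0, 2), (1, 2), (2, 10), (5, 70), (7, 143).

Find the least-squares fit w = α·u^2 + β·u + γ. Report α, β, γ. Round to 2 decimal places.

Compute the Gram sums: Σu^2·u^2 = 3043, Σu^2·u = 477, Σu^2 = 79, Σu·u = 79, Σu = 15, Σ1 = 5.
For Aᵀw: Σu^2·w = 8799, Σu·w = 1373, Σw = 227.
So AᵀA·[α, β, γ]ᵀ = Aᵀw: [[3043, 477, 79]; [477, 79, 15]; [79, 15, 5]]·[α, β, γ]ᵀ = [8799, 1373, 227]ᵀ.
Solving the 3×3 system (Gaussian elimination) gives α = 13927/4279, β = -11218/4279, γ = 7874/4279.

α = 3.25, β = -2.62, γ = 1.84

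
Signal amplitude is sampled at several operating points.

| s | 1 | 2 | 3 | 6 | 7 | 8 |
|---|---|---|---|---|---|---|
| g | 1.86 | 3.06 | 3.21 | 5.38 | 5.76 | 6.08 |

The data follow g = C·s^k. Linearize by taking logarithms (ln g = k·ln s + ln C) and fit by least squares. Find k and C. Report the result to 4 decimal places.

k = 0.5669, C = 1.8934

Linearized form: ln g = k·ln s + ln C. From the 6 transformed points,
Σln s = 7.6089, Σ(ln s)² = 13.0084, Σln g = 8.1439, Σln s·ln g = 12.2320.
Equations: 13.0084·k + 7.6089·ln C = 12.2320;  7.6089·k + 6·ln C = 8.1439.
Δ = 13.0084·6 − (7.6089)² = 20.1558; k = (12.2320·6 − 7.6089·8.1439)/20.1558 = 0.56691, ln C = (13.0084·8.1439 − 7.6089·12.2320)/20.1558 = 0.63839, so C = exp(0.63839) = 1.89344.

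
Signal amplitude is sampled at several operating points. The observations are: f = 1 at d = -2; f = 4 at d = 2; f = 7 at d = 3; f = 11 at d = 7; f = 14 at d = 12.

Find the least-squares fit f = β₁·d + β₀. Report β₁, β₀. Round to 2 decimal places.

β₁ = 0.96, β₀ = 3.16

With design matrix A, AᵀA = [[210, 22]; [22, 5]] and Aᵀf = [272, 37]ᵀ.
Eliminating β₀: 5·(row 1) − 22·(row 2) gives 566·β₁ = 5·272 − 22·37 = 546, so β₁ = 273/283.
Then β₀ = (37 − 22·(273/283))/5 = 893/283.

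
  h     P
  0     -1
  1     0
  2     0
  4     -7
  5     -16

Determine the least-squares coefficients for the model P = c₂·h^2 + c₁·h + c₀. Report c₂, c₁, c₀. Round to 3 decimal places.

The normal equations are: 898·c₂ + 198·c₁ + 46·c₀ = -512;  198·c₂ + 46·c₁ + 12·c₀ = -108;  46·c₂ + 12·c₁ + 5·c₀ = -24.
(Σh^2·h^2 = 898, Σh^2·h = 198, Σh^2 = 46, Σh·h = 46, Σh = 12, Σ1 = 5, Σh^2·P = -512, Σh·P = -108, ΣP = -24.)
Row-reducing yields c₂ = -53/44, c₁ = 141/44, c₀ = -31/22.

c₂ = -1.205, c₁ = 3.205, c₀ = -1.409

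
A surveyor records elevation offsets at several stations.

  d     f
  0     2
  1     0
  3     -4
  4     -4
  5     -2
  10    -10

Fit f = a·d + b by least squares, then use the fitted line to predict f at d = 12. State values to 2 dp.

From the data, Σd·d = 151, Σd = 23, Σ1 = 6.
And Σd·f = -138, Σf = -18.
Normal equations: [[151, 23]; [23, 6]]·[a, b]ᵀ = [-138, -18]ᵀ.
Eliminating b: 6·(row 1) − 23·(row 2) gives 377·a = 6·(-138) − 23·(-18) = -414, so a = -414/377.
Then b = ((-18) − 23·(-414/377))/6 = 456/377.
At d = 12: f̂ = (-414/377)·(12) + (456/377)·(1) = -4512/377.

f̂ = -11.97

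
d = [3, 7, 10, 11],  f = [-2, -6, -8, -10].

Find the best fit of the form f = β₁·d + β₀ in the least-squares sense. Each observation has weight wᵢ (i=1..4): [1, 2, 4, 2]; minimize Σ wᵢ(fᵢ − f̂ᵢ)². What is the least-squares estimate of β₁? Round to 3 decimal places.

The normal equations are: 749·β₁ + 79·β₀ = -630;  79·β₁ + 9·β₀ = -66.
(Σwᵢ·d·d = 749, Σwᵢ·d = 79, Σwᵢ·1 = 9, Σwᵢ·d·f = -630, Σwᵢ·f = -66.)
Determinant 749·9 − 79² = 500.
β₁ = ((-630)·9 − 79·(-66))/500 = -114/125; β₀ = (749·(-66) − 79·(-630))/500 = 84/125.

β₁ = -0.912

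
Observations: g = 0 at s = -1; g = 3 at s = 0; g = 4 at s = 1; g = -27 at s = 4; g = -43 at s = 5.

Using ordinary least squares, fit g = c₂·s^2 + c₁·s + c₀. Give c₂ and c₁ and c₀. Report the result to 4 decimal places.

c₂ = -2.1669, c₁ = 1.3516, c₀ = 3.6022

With design matrix A, AᵀA = [[883, 189, 43]; [189, 43, 9]; [43, 9, 5]] and Aᵀg = [-1503, -319, -63]ᵀ.
Inverting the 3×3 Gram matrix, [c₂, c₁, c₀]ᵀ = [-3519/1624, 2195/1624, 2925/812]ᵀ.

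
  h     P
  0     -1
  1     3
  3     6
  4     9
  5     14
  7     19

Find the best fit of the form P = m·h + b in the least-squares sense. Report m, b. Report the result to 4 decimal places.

m = 2.8000, b = -1.0000

Forming XᵀX = [[100, 20]; [20, 6]] and XᵀP = [260, 50]ᵀ gives XᵀX·[m, b]ᵀ = XᵀP.
Δ = 100·6 − 20² = 200.
m = (260·6 − 20·50)/200 = 14/5; b = (100·50 − 20·260)/200 = -1.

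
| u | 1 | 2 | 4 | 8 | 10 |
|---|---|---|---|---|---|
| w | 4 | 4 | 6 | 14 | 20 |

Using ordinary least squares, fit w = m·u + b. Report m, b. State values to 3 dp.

m = 1.800, b = 0.600

Compute the Gram sums: Σu·u = 185, Σu = 25, Σ1 = 5.
Moment sums: Σu·w = 348, Σw = 48.
det = 185·5 − 25² = 300.
m = (348·5 − 25·48)/300 = 9/5; b = (185·48 − 25·348)/300 = 3/5.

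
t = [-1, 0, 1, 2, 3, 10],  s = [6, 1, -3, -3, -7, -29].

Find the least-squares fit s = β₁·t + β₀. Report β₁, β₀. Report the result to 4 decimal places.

Forming AᵀA = [[115, 15]; [15, 6]] and Aᵀs = [-326, -35]ᵀ gives AᵀA·[β₁, β₀]ᵀ = Aᵀs.
Δ = 115·6 − 15² = 465.
β₁ = ((-326)·6 − 15·(-35))/465 = -477/155; β₀ = (115·(-35) − 15·(-326))/465 = 173/93.

β₁ = -3.0774, β₀ = 1.8602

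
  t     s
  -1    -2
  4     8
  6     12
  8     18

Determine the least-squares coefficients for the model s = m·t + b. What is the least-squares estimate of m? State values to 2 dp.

From the data, Σt·t = 117, Σt = 17, Σ1 = 4.
Right-hand side: Σt·s = 250, Σs = 36.
Eliminating b: 4·(row 1) − 17·(row 2) gives 179·m = 4·250 − 17·36 = 388, so m = 388/179.
Then b = (36 − 17·(388/179))/4 = -38/179.

m = 2.17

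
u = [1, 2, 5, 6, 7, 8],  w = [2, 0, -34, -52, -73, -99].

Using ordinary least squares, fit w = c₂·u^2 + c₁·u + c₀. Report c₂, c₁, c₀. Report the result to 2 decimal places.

c₂ = -1.82, c₁ = 1.91, c₀ = 2.52

Sums needed: Σu^2·u^2 = 8435, Σu^2·u = 1205, Σu^2 = 179, Σu·u = 179, Σu = 29, Σ1 = 6.
Moment sums: Σu^2·w = -12633, Σu·w = -1783, Σw = -256.
So XᵀX·[c₂, c₁, c₀]ᵀ = Xᵀw: [[8435, 1205, 179]; [1205, 179, 29]; [179, 29, 6]]·[c₂, c₁, c₀]ᵀ = [-12633, -1783, -256]ᵀ.
Solving the 3×3 system (Gaussian elimination) gives c₂ = -3211/1761, c₁ = 3355/1761, c₀ = 1481/587.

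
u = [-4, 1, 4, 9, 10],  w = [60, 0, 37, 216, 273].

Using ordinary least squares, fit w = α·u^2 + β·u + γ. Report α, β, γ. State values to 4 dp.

Normal-equation sums: Σu^2·u^2 = 17074, Σu^2·u = 1730, Σu^2 = 214, Σu·u = 214, Σu = 20, Σ1 = 5.
And Σu^2·w = 46348, Σu·w = 4582, Σw = 586.
Normal equations: [[17074, 1730, 214]; [1730, 214, 20]; [214, 20, 5]]·[α, β, γ]ᵀ = [46348, 4582, 586]ᵀ.
Inverting the 3×3 Gram matrix, [α, β, γ]ᵀ = [1117241/370884, -1092763/370884, 3457/61814]ᵀ.

α = 3.0124, β = -2.9464, γ = 0.0559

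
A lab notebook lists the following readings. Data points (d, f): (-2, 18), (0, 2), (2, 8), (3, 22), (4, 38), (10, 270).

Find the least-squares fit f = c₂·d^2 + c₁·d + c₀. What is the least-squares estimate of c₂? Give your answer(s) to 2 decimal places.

c₂ = 2.92

Normal-equation sums: Σd^2·d^2 = 10369, Σd^2·d = 1091, Σd^2 = 133, Σd·d = 133, Σd = 17, Σ1 = 6.
And Σd^2·f = 27910, Σd·f = 2898, Σf = 358.
So XᵀX·[c₂, c₁, c₀]ᵀ = Xᵀf: [[10369, 1091, 133]; [1091, 133, 17]; [133, 17, 6]]·[c₂, c₁, c₀]ᵀ = [27910, 2898, 358]ᵀ.
Solving the 3×3 system (Gaussian elimination) gives c₂ = 261928/89625, c₁ = -42994/17925, c₀ = 50212/29875.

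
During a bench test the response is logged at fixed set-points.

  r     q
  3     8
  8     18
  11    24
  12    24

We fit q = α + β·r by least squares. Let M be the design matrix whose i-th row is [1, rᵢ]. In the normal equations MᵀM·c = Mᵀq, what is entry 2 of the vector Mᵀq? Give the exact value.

720

Entry 2 ↔ basis r, so (Mᵀq)_{2} = Σᵢ (r)·qᵢ = (3)·(8) + (8)·(18) + (11)·(24) + (12)·(24) = 720.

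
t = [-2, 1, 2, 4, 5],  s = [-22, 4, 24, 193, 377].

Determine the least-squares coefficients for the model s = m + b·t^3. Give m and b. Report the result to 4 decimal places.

m = 0.9864, b = 3.0056

From the data, Σ1 = 5, Σt^3 = 190, Σt^3·t^3 = 19850.
Moment sums: Σs = 576, Σt^3·s = 59849.
Eliminating b: 19850·(row 1) − 190·(row 2) gives 63150·m = 19850·576 − 190·59849 = 62290, so m = 6229/6315.
Then b = (59849 − 190·(6229/6315))/19850 = 37961/12630.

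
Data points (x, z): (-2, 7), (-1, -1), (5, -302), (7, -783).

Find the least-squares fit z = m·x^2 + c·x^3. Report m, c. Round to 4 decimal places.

The normal system AᵀA·[m, c]ᵀ = Aᵀz is [[3043, 19899]; [19899, 133339]]·[m, c]ᵀ = [-45890, -306374]ᵀ.
Determinant 3043·133339 − 19899² = 9780376.
m = ((-45890)·133339 − 19899·(-306374))/9780376 = -5597621/2445094; c = (3043·(-306374) − 19899·(-45890))/9780376 = -4782743/2445094.

m = -2.2893, c = -1.9561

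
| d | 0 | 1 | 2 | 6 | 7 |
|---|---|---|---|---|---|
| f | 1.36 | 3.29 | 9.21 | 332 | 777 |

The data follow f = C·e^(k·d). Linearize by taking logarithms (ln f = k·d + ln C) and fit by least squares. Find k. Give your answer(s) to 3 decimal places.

With ln fᵢ as the transformed response and dᵢ as the regressor:
XᵀX = [[90.0000, 16.0000]; [16.0000, 5]], rhs = [87.0504, 16.1792]ᵀ  (here Σd = 16.0000, Σ(d)² = 90.0000, Σln f = 16.1792, Σd·ln f = 87.0504).
Solving (det = 194.0000): k = 0.90920, ln C = 0.32642.

k = 0.909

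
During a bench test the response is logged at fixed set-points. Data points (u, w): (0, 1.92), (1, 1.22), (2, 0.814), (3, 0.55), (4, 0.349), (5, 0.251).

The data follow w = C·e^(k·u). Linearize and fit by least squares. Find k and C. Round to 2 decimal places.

With ln wᵢ as the transformed response and uᵢ as the regressor:
Σu = 15.0000, Σ(u)² = 55.0000, Σln w = -2.3874, Σu·ln w = -13.1285.
Normal system: [[55.0000, 15.0000]; [15.0000, 6]]·[k, ln C]ᵀ = [-13.1285, -2.3874]ᵀ.
Solving (det = 105.0000): k = -0.40914, ln C = 0.62493, so C = exp(0.62493) = 1.86812.

k = -0.41, C = 1.87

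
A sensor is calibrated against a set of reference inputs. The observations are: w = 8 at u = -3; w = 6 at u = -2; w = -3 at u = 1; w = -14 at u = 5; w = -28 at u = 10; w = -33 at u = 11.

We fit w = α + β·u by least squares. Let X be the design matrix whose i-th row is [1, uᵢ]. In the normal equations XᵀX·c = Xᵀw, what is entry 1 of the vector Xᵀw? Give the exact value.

-64

Entry 1 ↔ basis 1, so (Xᵀw)_{1} = Σᵢ wᵢ = (1)·(8) + (1)·(6) + (1)·(-3) + (1)·(-14) + (1)·(-28) + (1)·(-33) = -64.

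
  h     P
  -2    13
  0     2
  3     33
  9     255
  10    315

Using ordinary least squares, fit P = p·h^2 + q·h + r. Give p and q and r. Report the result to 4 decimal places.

p = 3.0294, q = 0.8898, r = 2.5006

Normal-equation sums: Σh^2·h^2 = 16658, Σh^2·h = 1748, Σh^2 = 194, Σh·h = 194, Σh = 20, Σ1 = 5.
For XᵀP: Σh^2·P = 52504, Σh·P = 5518, ΣP = 618.
XᵀX·[p, q, r]ᵀ = XᵀP becomes [[16658, 1748, 194]; [1748, 194, 20]; [194, 20, 5]]·[p, q, r]ᵀ = [52504, 5518, 618]ᵀ.
Solving the 3×3 system (Gaussian elimination) gives p = 121336/40053, q = 35639/40053, r = 33386/13351.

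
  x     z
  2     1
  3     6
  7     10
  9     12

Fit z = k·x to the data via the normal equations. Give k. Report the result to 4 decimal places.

k = 1.3846

From the data, Σx·x = 143.
Right-hand side: Σx·z = 198.
Normal equations: [[143]]·[k]ᵀ = [198]ᵀ.
k = 198/143 = 1.38462.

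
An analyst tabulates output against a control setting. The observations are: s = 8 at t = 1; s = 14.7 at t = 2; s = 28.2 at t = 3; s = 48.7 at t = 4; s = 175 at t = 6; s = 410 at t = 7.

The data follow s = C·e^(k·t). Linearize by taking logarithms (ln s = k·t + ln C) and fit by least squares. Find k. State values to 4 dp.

Taking logs, ln s = k·t + ln C, so regress ln s on t.
XᵀX = [[115.0000, 23.0000]; [23.0000, 6]], rhs = [106.1176, 23.1732]ᵀ  (here Σt = 23.0000, Σ(t)² = 115.0000, Σln s = 23.1732, Σt·ln s = 106.1176).
Slope k = (n·Σt·ln s − Σt·Σln s)/(n·Σ(t)² − (Σt)²) = (6·106.1176 − 23.0000·23.1732)/161.0000 = 0.64423; ln C = (Σln s − k·Σt)/n = 1.39265.

k = 0.6442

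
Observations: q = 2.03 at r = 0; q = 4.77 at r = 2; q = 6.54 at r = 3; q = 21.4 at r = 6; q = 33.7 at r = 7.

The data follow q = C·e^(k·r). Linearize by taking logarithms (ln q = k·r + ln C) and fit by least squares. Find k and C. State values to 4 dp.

Let Y = ln q. Fitting Y = k·r + ln C by least squares:
Σr = 18.0000, Σ(r)² = 98.0000, Σln q = 10.7292, Σr·ln q = 51.7613.
Equations: 98.0000·k + 18.0000·ln C = 51.7613;  18.0000·k + 5·ln C = 10.7292.
Δ = 98.0000·5 − (18.0000)² = 166.0000; k = (51.7613·5 − 18.0000·10.7292)/166.0000 = 0.39567, ln C = (98.0000·10.7292 − 18.0000·51.7613)/166.0000 = 0.72144, so C = exp(0.72144) = 2.05739.

k = 0.3957, C = 2.0574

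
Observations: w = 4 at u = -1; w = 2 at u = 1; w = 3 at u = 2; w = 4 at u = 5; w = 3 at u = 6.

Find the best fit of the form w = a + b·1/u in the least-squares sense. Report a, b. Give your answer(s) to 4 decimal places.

a = 3.3578, b = -0.9104

Forming AᵀA = [[5, 13/15]; [13/15, 1043/450]] and Aᵀw = [16, 4/5]ᵀ gives AᵀA·[a, b]ᵀ = Aᵀw.
det = 5·(1043/450) − (13/15)² = 4877/450.
a = (16·(1043/450) − (13/15)·(4/5))/(4877/450) = 16376/4877; b = (5·(4/5) − (13/15)·16)/(4877/450) = -4440/4877.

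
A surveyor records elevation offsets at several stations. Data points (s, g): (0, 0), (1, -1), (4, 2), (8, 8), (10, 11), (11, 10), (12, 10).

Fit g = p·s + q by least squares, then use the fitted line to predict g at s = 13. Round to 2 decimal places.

ĝ = 12.34

MᵀM·[p, q]ᵀ = Mᵀg reads: 446·p + 46·q = 411;  46·p + 7·q = 40.
(Σs·s = 446, Σs = 46, Σ1 = 7, Σs·g = 411, Σg = 40.)
Δ = 446·7 − 46² = 1006.
p = (411·7 − 46·40)/1006 = 1037/1006; q = (446·40 − 46·411)/1006 = -533/503.
At s = 13: ĝ = (1037/1006)·(13) + (-533/503)·(1) = 12415/1006.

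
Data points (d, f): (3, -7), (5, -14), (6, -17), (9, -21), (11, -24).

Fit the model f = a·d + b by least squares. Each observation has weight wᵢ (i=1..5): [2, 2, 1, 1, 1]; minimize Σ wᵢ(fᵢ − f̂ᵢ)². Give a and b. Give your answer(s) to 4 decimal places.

Sums needed: Σwᵢ·d·d = 306, Σwᵢ·d = 42, Σwᵢ·1 = 7.
Moment sums: Σwᵢ·d·f = -737, Σwᵢ·f = -104.
Normal equations: [[306, 42]; [42, 7]]·[a, b]ᵀ = [-737, -104]ᵀ.
Δ = 306·7 − 42² = 378.
a = ((-737)·7 − 42·(-104))/378 = -113/54; b = (306·(-104) − 42·(-737))/378 = -145/63.

a = -2.0926, b = -2.3016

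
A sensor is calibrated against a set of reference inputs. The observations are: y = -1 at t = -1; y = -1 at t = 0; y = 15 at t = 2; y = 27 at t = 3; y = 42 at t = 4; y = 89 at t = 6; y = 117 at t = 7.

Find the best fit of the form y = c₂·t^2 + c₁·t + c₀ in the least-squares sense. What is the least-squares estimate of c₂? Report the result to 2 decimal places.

c₂ = 1.95

Normal-equation sums: Σt^2·t^2 = 4051, Σt^2·t = 657, Σt^2 = 115, Σt·t = 115, Σt = 21, Σ1 = 7.
Moment sums: Σt^2·y = 9911, Σt·y = 1633, Σy = 288.
Normal equations: [[4051, 657, 115]; [657, 115, 21]; [115, 21, 7]]·[c₂, c₁, c₀]ᵀ = [9911, 1633, 288]ᵀ.
Inverting the 3×3 Gram matrix, [c₂, c₁, c₀]ᵀ = [3959/2028, 2079/676, -157/1014]ᵀ.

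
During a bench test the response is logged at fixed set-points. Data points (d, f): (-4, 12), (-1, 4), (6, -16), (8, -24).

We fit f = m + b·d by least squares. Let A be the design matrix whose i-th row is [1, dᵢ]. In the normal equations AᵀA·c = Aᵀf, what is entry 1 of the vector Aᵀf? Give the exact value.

Entry 1 ↔ basis 1, so (Aᵀf)_{1} = Σᵢ fᵢ = (1)·(12) + (1)·(4) + (1)·(-16) + (1)·(-24) = -24.

-24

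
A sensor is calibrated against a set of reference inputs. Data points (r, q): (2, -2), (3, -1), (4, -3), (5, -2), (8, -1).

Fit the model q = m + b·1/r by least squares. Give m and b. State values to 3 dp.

m = -1.550, b = -0.888

XᵀX·[m, b]ᵀ = Xᵀq reads: 5·m + (169/120)·b = -9;  (169/120)·m + (6901/14400)·b = -313/120.
Eliminating b: (6901/14400)·(row 1) − (169/120)·(row 2) gives (743/1800)·m = (6901/14400)·(-9) − (169/120)·(-313/120) = -2303/3600, so m = -2303/1486.
Then b = ((-313/120) − (169/120)·(-2303/1486))/(6901/14400) = -660/743.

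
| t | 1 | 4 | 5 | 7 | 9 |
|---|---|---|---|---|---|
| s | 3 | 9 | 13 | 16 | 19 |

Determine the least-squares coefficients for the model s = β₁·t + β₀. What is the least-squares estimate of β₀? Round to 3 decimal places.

AᵀA·[β₁, β₀]ᵀ = Aᵀs reads: 172·β₁ + 26·β₀ = 387;  26·β₁ + 5·β₀ = 60.
(Σt·t = 172, Σt = 26, Σ1 = 5, Σt·s = 387, Σs = 60.)
Eliminating β₀: 5·(row 1) − 26·(row 2) gives 184·β₁ = 5·387 − 26·60 = 375, so β₁ = 375/184.
Then β₀ = (60 − 26·(375/184))/5 = 129/92.

β₀ = 1.402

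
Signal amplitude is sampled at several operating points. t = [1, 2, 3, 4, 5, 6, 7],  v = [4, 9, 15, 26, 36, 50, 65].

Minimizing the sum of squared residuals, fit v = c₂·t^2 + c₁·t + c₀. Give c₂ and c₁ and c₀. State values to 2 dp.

Entries of MᵀM: Σt^2·t^2 = 4676, Σt^2·t = 784, Σt^2 = 140, Σt·t = 140, Σt = 28, Σ1 = 7.
Moment sums: Σt^2·v = 6476, Σt·v = 1106, Σv = 205.
So MᵀM·[c₂, c₁, c₀]ᵀ = Mᵀv: [[4676, 784, 140]; [784, 140, 28]; [140, 28, 7]]·[c₂, c₁, c₀]ᵀ = [6476, 1106, 205]ᵀ.
Inverting the 3×3 Gram matrix, [c₂, c₁, c₀]ᵀ = [22/21, 11/6, 1]ᵀ.

c₂ = 1.05, c₁ = 1.83, c₀ = 1.00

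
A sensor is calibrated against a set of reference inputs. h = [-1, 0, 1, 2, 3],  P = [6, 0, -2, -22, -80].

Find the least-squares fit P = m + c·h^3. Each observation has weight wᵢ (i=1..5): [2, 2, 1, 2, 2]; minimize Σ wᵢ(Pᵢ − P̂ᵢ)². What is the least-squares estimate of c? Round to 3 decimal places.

c = -3.018

The normal equations are: 9·m + 69·c = -194;  69·m + 1589·c = -4686.
Δ = 9·1589 − 69² = 9540.
m = ((-194)·1589 − 69·(-4686))/9540 = 3767/2385; c = (9·(-4686) − 69·(-194))/9540 = -2399/795.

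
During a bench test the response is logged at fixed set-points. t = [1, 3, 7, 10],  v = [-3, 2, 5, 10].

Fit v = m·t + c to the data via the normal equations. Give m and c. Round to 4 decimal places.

m = 1.3231, c = -3.4462

Compute the Gram sums: Σt·t = 159, Σt = 21, Σ1 = 4.
Moment sums: Σt·v = 138, Σv = 14.
AᵀA·[m, c]ᵀ = Aᵀv becomes [[159, 21]; [21, 4]]·[m, c]ᵀ = [138, 14]ᵀ.
det = 159·4 − 21² = 195.
m = (138·4 − 21·14)/195 = 86/65; c = (159·14 − 21·138)/195 = -224/65.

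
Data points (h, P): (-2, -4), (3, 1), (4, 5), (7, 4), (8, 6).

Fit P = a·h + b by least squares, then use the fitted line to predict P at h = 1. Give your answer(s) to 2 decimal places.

P̂ = -0.45

Entries of MᵀM: Σh·h = 142, Σh = 20, Σ1 = 5.
Moment sums: Σh·P = 107, ΣP = 12.
Normal equations: [[142, 20]; [20, 5]]·[a, b]ᵀ = [107, 12]ᵀ.
Determinant 142·5 − 20² = 310.
a = (107·5 − 20·12)/310 = 59/62; b = (142·12 − 20·107)/310 = -218/155.
At h = 1: P̂ = (59/62)·(1) + (-218/155)·(1) = -141/310.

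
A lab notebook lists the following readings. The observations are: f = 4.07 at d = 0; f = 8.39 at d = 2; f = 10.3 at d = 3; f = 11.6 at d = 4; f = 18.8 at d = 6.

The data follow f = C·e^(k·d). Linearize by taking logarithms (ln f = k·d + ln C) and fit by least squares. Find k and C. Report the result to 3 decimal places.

Linearized form: ln f = k·d + ln C. From the 5 transformed points,
Σd = 15.0000, Σ(d)² = 65.0000, Σln f = 11.2477, Σd·ln f = 38.6577.
Equations: 65.0000·k + 15.0000·ln C = 38.6577;  15.0000·k + 5·ln C = 11.2477.
Δ = 65.0000·5 − (15.0000)² = 100.0000; k = (38.6577·5 − 15.0000·11.2477)/100.0000 = 0.24573, ln C = (65.0000·11.2477 − 15.0000·38.6577)/100.0000 = 1.51235, so C = exp(1.51235) = 4.53737.

k = 0.246, C = 4.537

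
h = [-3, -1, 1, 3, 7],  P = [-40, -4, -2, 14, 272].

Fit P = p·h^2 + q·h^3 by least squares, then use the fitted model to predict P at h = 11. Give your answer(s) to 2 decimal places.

Compute the Gram sums: Σh^2·h^2 = 2565, Σh^2·h^3 = 16807, Σh^3·h^3 = 119109.
And Σh^2·P = 13088, Σh^3·P = 94756.
Determinant 2565·119109 − 16807² = 23039336.
p = (13088·119109 − 16807·94756)/23039336 = -8416375/5759834; q = (2565·94756 − 16807·13088)/23039336 = 5769781/5759834.
At h = 11: P̂ = (-8416375/5759834)·(121) + (5769781/5759834)·(1331) = 3330598568/2879917.

P̂ = 1156.49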